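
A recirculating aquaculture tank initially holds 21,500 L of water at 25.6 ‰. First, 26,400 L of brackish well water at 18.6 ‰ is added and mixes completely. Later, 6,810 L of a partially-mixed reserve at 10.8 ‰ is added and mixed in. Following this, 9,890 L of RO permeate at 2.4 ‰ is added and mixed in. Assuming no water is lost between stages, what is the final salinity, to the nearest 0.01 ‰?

Weighted by volume,
Initial salt = 21,500×25.6 = 550,400
After stage 1: salt = 550,400 + 26,400×18.6 = 1,041,440; volume = 47,900 L; S = 21.742 ‰
After stage 2: salt = 1,041,440 + 6,810×10.8 = 1,114,988; volume = 54,710 L; S = 20.38 ‰
After stage 3: salt = 1,114,988 + 9,890×2.4 = 1,138,724; volume = 64,600 L
S = 1,138,724 / 64,600 = 17.6273 ‰

17.63 ‰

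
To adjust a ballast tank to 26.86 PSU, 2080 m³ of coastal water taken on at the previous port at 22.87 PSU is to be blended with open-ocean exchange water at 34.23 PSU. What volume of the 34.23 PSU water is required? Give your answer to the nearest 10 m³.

Salt balance: 2,080×22.87 + V×34.23 = (2,080+V)×26.86
47,569.6 + 34.23V = 55,868.8 + 26.86V
8,299.2 = 7.37V
V = 1,126.08 m³

1130 m³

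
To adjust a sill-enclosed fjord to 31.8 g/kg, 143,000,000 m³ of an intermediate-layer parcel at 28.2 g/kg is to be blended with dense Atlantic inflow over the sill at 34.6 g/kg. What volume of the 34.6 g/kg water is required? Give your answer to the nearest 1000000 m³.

Salt balance: 143,000,000×28.2 + V×34.6 = (143,000,000+V)×31.8
4,032,600,000 + 34.6V = 4,547,400,000 + 31.8V
514,800,000 = 2.8V
V = 183,857,142.86 m³

184000000 m³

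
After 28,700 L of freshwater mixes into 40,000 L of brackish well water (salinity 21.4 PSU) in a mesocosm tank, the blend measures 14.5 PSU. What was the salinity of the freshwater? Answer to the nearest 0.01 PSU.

Salt balance: 40,000×21.4 + 28,700×S = 68,700×14.5
856,000 + 28,700·S = 996,150
S = (996,150 − 856,000) / 28,700 = 4.8833 PSU

4.88 PSU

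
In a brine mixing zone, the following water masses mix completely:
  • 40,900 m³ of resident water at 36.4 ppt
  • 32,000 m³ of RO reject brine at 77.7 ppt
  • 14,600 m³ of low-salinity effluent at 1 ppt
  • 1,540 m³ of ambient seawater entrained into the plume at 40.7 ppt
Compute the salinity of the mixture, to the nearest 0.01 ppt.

45.51 ppt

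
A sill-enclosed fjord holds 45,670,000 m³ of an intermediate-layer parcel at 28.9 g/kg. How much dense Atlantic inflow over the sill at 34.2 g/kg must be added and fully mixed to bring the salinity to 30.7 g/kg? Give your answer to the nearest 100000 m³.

23500000 m³

Salt balance: 45,670,000×28.9 + V×34.2 = (45,670,000+V)×30.7
1,319,863,000 + 34.2V = 1,402,069,000 + 30.7V
82,206,000 = 3.5V
V = 23,487,428.57 m³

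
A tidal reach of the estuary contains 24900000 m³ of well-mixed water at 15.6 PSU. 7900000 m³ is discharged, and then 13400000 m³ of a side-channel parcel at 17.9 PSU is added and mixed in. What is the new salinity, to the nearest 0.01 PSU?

Remaining after removal: 17,000,000 m³ at 15.6 PSU (salt = 265,200,000)
After addition: salt = 265,200,000 + 13,400,000×17.9 = 505,060,000; volume = 30,400,000 m³
S = 505,060,000 / 30,400,000 = 16.6138 PSU

16.61 PSU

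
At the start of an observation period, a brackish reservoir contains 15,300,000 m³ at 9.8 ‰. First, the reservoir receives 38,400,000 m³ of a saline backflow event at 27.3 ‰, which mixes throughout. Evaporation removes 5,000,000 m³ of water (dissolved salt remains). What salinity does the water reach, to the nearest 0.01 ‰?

After mixing: salt = 15,300,000×9.8 + 38,400,000×27.3 = 1,198,260,000; volume = 53,700,000 m³
After evaporation: salt unchanged = 1,198,260,000; volume = 53,700,000 − 5,000,000 = 48,700,000 m³
S = 1,198,260,000 / 48,700,000 = 24.6049 ‰

24.60 ‰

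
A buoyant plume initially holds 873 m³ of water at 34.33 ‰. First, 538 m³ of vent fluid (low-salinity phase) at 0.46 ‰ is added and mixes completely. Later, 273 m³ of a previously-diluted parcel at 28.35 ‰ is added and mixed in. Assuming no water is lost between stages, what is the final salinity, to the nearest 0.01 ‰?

Weighted by volume,
Initial salt = 873×34.33 = 29,970.09
After stage 1: salt = 29,970.09 + 538×0.46 = 30,217.57; volume = 1,411 m³; S = 21.416 ‰
After stage 2: salt = 30,217.57 + 273×28.35 = 37,957.12; volume = 1,684 m³
S = 37,957.12 / 1,684 = 22.5399 ‰

22.54 ‰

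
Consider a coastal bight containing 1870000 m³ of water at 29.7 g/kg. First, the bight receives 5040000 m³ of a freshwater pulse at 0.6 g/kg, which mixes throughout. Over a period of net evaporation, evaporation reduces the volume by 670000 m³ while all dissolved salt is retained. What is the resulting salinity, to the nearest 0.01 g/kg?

9.39 g/kg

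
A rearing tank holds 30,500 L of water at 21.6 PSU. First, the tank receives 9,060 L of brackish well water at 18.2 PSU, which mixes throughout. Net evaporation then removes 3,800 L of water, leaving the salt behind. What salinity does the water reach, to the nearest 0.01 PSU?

23.03 PSU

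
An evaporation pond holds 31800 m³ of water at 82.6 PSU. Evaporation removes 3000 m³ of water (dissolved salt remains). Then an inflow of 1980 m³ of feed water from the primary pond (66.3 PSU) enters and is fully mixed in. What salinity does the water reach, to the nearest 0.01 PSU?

89.60 PSU

After evaporation: salt = 31,800×82.6 = 2,626,680; volume = 31,800 − 3,000 = 28,800 m³
After mixing: salt = 2,626,680 + 1,980×66.3 = 2,757,954; volume = 28,800 + 1,980 = 30,780 m³
S = 2,757,954 / 30,780 = 89.6021 PSU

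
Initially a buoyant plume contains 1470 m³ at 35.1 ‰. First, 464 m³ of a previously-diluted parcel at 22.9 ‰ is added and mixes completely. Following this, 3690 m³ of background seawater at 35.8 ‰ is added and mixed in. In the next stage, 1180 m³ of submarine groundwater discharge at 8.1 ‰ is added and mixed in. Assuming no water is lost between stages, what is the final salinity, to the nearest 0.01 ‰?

29.97 ‰

Mass of salt is conserved:
Initial salt = 1,470×35.1 = 51,597
After stage 1: salt = 51,597 + 464×22.9 = 62,222.6; volume = 1,934 m³; S = 32.173 ‰
After stage 2: salt = 62,222.6 + 3,690×35.8 = 194,324.6; volume = 5,624 m³; S = 34.553 ‰
After stage 3: salt = 194,324.6 + 1,180×8.1 = 203,882.6; volume = 6,804 m³
S = 203,882.6 / 6,804 = 29.9651 ‰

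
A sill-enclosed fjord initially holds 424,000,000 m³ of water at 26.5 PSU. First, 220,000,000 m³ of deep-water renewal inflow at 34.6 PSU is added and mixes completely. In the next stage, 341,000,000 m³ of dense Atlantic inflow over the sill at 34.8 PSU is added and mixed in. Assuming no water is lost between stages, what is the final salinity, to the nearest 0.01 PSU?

31.18 PSU

By conservation of dissolved salt,
Initial salt = 424,000,000×26.5 = 11,236,000,000
After stage 1: salt = 11,236,000,000 + 220,000,000×34.6 = 18,848,000,000; volume = 644,000,000 m³; S = 29.267 PSU
After stage 2: salt = 18,848,000,000 + 341,000,000×34.8 = 30,714,800,000; volume = 985,000,000 m³
S = 30,714,800,000 / 985,000,000 = 31.1825 PSU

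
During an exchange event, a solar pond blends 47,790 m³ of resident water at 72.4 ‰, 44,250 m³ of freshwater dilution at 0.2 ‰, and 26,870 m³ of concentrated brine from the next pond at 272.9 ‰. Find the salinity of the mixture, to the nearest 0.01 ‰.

90.84 ‰

By conservation of dissolved salt,
salt = 47,790×72.4 + 44,250×0.2 + 26,870×272.9 = 3,459,996 + 8,850 + 7,332,823 = 10,801,669
volume = 47,790 + 44,250 + 26,870 = 118,910 m³
S = 10,801,669 / 118,910 = 90.839 ‰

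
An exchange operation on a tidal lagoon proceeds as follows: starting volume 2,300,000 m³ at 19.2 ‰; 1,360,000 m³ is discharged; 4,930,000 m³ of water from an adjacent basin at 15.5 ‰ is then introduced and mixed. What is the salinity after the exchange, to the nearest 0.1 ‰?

Remaining after removal: 940,000 m³ at 19.2 ‰ (salt = 18,048,000)
After addition: salt = 18,048,000 + 4,930,000×15.5 = 94,463,000; volume = 5,870,000 m³
S = 94,463,000 / 5,870,000 = 16.0925 ‰

16.1 ‰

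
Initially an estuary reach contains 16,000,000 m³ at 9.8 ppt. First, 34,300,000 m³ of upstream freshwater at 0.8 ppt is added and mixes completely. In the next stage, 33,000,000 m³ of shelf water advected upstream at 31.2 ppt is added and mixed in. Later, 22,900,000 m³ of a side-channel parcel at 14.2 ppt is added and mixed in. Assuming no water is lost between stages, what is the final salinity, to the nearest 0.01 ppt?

By conservation of dissolved salt,
Initial salt = 16,000,000×9.8 = 156,800,000
After stage 1: salt = 156,800,000 + 34,300,000×0.8 = 184,240,000; volume = 50,300,000 m³; S = 3.663 ppt
After stage 2: salt = 184,240,000 + 33,000,000×31.2 = 1,213,840,000; volume = 83,300,000 m³; S = 14.572 ppt
After stage 3: salt = 1,213,840,000 + 22,900,000×14.2 = 1,539,020,000; volume = 106,200,000 m³
S = 1,539,020,000 / 106,200,000 = 14.4917 ppt

14.49 ppt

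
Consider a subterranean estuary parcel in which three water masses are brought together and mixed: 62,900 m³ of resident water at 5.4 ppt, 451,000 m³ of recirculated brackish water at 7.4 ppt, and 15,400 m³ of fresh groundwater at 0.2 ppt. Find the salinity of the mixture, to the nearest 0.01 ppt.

6.95 ppt

By conservation of dissolved salt,
salt = 62,900×5.4 + 451,000×7.4 + 15,400×0.2 = 339,660 + 3,337,400 + 3,080 = 3,680,140
volume = 62,900 + 451,000 + 15,400 = 529,300 m³
S = 3,680,140 / 529,300 = 6.9528 ppt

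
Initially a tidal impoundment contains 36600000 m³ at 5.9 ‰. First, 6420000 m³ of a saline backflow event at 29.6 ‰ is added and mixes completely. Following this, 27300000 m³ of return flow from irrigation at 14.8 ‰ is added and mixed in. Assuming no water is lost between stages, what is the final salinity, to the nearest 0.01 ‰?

Weighted by volume,
Initial salt = 36,600,000×5.9 = 215,940,000
After stage 1: salt = 215,940,000 + 6,420,000×29.6 = 405,972,000; volume = 43,020,000 m³; S = 9.437 ‰
After stage 2: salt = 405,972,000 + 27,300,000×14.8 = 810,012,000; volume = 70,320,000 m³
S = 810,012,000 / 70,320,000 = 11.5189 ‰

11.52 ‰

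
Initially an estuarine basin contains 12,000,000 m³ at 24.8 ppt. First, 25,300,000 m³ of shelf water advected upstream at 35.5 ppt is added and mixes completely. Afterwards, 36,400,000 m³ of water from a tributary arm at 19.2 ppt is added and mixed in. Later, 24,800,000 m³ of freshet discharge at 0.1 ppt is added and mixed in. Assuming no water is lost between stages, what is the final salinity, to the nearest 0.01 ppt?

19.26 ppt

Total salt / total volume:
Initial salt = 12,000,000×24.8 = 297,600,000
After stage 1: salt = 297,600,000 + 25,300,000×35.5 = 1,195,750,000; volume = 37,300,000 m³; S = 32.058 ppt
After stage 2: salt = 1,195,750,000 + 36,400,000×19.2 = 1,894,630,000; volume = 73,700,000 m³; S = 25.707 ppt
After stage 3: salt = 1,894,630,000 + 24,800,000×0.1 = 1,897,110,000; volume = 98,500,000 m³
S = 1,897,110,000 / 98,500,000 = 19.26 ppt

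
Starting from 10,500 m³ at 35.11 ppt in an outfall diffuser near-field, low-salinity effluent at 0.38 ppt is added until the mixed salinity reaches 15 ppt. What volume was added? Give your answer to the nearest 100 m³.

Salt balance: 10,500×35.11 + V×0.38 = (10,500+V)×15
368,655 + 0.38V = 157,500 + 15V
211,155 = 14.62V
V = 14,442.89 m³

14400 m³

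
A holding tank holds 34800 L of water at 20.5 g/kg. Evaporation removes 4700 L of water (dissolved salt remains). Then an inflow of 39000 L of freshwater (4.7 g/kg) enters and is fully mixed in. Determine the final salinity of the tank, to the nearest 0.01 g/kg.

After evaporation: salt = 34,800×20.5 = 713,400; volume = 34,800 − 4,700 = 30,100 L
After mixing: salt = 713,400 + 39,000×4.7 = 896,700; volume = 30,100 + 39,000 = 69,100 L
S = 896,700 / 69,100 = 12.9768 g/kg

12.98 g/kg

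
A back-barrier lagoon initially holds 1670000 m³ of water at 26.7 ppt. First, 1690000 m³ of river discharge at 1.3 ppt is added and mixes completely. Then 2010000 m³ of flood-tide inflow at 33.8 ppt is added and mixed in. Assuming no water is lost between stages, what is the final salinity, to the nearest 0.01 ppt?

Conserving salt mass:
Initial salt = 1,670,000×26.7 = 44,589,000
After stage 1: salt = 44,589,000 + 1,690,000×1.3 = 46,786,000; volume = 3,360,000 m³; S = 13.924 ppt
After stage 2: salt = 46,786,000 + 2,010,000×33.8 = 114,724,000; volume = 5,370,000 m³
S = 114,724,000 / 5,370,000 = 21.3639 ppt

21.36 ppt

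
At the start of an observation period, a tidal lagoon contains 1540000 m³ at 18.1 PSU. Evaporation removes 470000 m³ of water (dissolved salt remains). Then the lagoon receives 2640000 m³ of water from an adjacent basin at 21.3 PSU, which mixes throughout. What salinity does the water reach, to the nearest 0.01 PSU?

22.67 PSU

After evaporation: salt = 1,540,000×18.1 = 27,874,000; volume = 1,540,000 − 470,000 = 1,070,000 m³
After mixing: salt = 27,874,000 + 2,640,000×21.3 = 84,106,000; volume = 1,070,000 + 2,640,000 = 3,710,000 m³
S = 84,106,000 / 3,710,000 = 22.6701 PSU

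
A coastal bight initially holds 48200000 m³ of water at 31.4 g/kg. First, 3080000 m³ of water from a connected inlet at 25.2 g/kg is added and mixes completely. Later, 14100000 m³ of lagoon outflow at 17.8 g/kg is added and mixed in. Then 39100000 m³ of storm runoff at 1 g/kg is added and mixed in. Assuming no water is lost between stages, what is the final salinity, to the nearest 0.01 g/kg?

By conservation of dissolved salt,
Initial salt = 48,200,000×31.4 = 1,513,480,000
After stage 1: salt = 1,513,480,000 + 3,080,000×25.2 = 1,591,096,000; volume = 51,280,000 m³; S = 31.028 g/kg
After stage 2: salt = 1,591,096,000 + 14,100,000×17.8 = 1,842,076,000; volume = 65,380,000 m³; S = 28.175 g/kg
After stage 3: salt = 1,842,076,000 + 39,100,000×1 = 1,881,176,000; volume = 104,480,000 m³
S = 1,881,176,000 / 104,480,000 = 18.0051 g/kg

18.01 g/kg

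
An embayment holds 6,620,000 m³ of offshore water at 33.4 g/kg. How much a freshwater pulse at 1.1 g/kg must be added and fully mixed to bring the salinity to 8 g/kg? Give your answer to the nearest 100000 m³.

24400000 m³

Salt balance: 6,620,000×33.4 + V×1.1 = (6,620,000+V)×8
221,108,000 + 1.1V = 52,960,000 + 8V
168,148,000 = 6.9V
V = 24,369,275.36 m³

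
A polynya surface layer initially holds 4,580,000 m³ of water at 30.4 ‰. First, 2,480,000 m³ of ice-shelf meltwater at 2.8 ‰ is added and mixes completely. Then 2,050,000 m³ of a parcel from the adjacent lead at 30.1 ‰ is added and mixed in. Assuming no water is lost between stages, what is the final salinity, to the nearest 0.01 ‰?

22.82 ‰

Total salt / total volume:
Initial salt = 4,580,000×30.4 = 139,232,000
After stage 1: salt = 139,232,000 + 2,480,000×2.8 = 146,176,000; volume = 7,060,000 m³; S = 20.705 ‰
After stage 2: salt = 146,176,000 + 2,050,000×30.1 = 207,881,000; volume = 9,110,000 m³
S = 207,881,000 / 9,110,000 = 22.819 ‰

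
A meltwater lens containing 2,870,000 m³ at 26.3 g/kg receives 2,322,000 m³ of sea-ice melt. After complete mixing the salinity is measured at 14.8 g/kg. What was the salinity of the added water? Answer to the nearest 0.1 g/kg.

0.6 g/kg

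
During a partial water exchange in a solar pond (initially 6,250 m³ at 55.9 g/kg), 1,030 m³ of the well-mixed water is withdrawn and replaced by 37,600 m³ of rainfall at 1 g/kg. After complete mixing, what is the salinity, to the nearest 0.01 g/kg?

7.69 g/kg

Remaining after removal: 5,220 m³ at 55.9 g/kg (salt = 291,798)
After addition: salt = 291,798 + 37,600×1 = 329,398; volume = 42,820 m³
S = 329,398 / 42,820 = 7.6926 g/kg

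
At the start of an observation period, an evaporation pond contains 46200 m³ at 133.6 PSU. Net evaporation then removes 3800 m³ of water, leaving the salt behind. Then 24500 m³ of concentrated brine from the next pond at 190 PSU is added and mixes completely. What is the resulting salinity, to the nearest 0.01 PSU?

After evaporation: salt = 46,200×133.6 = 6,172,320; volume = 46,200 − 3,800 = 42,400 m³
After mixing: salt = 6,172,320 + 24,500×190 = 10,827,320; volume = 42,400 + 24,500 = 66,900 m³
S = 10,827,320 / 66,900 = 161.8433 PSU

161.84 PSU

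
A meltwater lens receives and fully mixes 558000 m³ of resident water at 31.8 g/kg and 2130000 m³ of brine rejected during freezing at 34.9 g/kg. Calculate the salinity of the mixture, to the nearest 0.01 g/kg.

Conserving salt mass:
salt = 558,000×31.8 + 2,130,000×34.9 = 17,744,400 + 74,337,000 = 92,081,400
volume = 558,000 + 2,130,000 = 2,688,000 m³
S = 92,081,400 / 2,688,000 = 34.2565 g/kg

34.26 g/kg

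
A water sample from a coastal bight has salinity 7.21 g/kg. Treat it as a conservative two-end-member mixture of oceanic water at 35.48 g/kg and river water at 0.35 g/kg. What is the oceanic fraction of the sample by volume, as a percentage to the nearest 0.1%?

19.5%

Let g be the oceanic fraction. Salt balance per unit volume:
g×35.48 + (1−g)×0.35 = 7.21
g = (7.21 − 0.35) / (35.48 − 0.35) = 6.86/35.13 = 0.1953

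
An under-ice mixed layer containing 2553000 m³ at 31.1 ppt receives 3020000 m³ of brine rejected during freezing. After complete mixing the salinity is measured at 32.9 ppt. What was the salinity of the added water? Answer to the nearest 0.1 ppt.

34.4 ppt

Salt balance: 2,553,000×31.1 + 3,020,000×S = 5,573,000×32.9
79,398,300 + 3,020,000·S = 183,351,700
S = (183,351,700 − 79,398,300) / 3,020,000 = 34.4217 ppt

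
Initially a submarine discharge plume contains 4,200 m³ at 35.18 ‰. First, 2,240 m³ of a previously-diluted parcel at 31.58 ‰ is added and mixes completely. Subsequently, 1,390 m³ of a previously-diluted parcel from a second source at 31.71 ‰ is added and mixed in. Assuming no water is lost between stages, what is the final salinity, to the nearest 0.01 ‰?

Mass of salt is conserved:
Initial salt = 4,200×35.18 = 147,756
After stage 1: salt = 147,756 + 2,240×31.58 = 218,495.2; volume = 6,440 m³; S = 33.928 ‰
After stage 2: salt = 218,495.2 + 1,390×31.71 = 262,572.1; volume = 7,830 m³
S = 262,572.1 / 7,830 = 33.5341 ‰

33.53 ‰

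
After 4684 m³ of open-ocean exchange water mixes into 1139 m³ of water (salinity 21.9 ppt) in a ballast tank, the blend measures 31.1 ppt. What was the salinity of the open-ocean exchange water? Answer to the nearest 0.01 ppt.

Salt balance: 1,139×21.9 + 4,684×S = 5,823×31.1
24,944.1 + 4,684·S = 181,095.3
S = (181,095.3 − 24,944.1) / 4,684 = 33.3371 ppt

33.34 ppt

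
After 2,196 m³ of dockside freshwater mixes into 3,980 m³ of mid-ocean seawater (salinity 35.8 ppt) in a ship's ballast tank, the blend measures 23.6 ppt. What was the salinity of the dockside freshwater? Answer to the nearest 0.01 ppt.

1.49 ppt

Salt balance: 3,980×35.8 + 2,196×S = 6,176×23.6
142,484 + 2,196·S = 145,753.6
S = (145,753.6 − 142,484) / 2,196 = 1.4889 ppt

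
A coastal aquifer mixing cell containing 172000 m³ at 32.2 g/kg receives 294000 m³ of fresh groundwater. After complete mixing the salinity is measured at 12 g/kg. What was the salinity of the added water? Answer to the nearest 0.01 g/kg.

Salt balance: 172,000×32.2 + 294,000×S = 466,000×12
5,538,400 + 294,000·S = 5,592,000
S = (5,592,000 − 5,538,400) / 294,000 = 0.1823 g/kg

0.18 g/kg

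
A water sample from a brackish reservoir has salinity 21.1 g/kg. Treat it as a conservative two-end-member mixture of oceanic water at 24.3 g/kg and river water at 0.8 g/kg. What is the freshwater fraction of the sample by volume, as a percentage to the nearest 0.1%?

13.6%

Let f be the freshwater fraction. Salt balance per unit volume:
f×0.8 + (1−f)×24.3 = 21.1
f = (24.3 − 21.1) / (24.3 − 0.8) = 3.2/23.5 = 0.1362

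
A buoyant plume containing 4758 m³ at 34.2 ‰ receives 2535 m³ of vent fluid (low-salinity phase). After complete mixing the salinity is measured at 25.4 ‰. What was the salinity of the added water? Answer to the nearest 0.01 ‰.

8.88 ‰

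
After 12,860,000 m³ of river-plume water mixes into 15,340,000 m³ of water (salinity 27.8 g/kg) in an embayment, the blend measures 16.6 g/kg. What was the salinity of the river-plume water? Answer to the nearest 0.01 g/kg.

Salt balance: 15,340,000×27.8 + 12,860,000×S = 28,200,000×16.6
426,452,000 + 12,860,000·S = 468,120,000
S = (468,120,000 − 426,452,000) / 12,860,000 = 3.2401 g/kg

3.24 g/kg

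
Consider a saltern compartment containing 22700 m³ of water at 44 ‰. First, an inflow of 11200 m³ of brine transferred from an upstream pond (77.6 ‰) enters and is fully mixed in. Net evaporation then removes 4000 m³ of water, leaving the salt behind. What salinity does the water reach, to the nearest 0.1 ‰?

After mixing: salt = 22,700×44 + 11,200×77.6 = 1,867,920; volume = 33,900 m³
After evaporation: salt unchanged = 1,867,920; volume = 33,900 − 4,000 = 29,900 m³
S = 1,867,920 / 29,900 = 62.4722 ‰

62.5 ‰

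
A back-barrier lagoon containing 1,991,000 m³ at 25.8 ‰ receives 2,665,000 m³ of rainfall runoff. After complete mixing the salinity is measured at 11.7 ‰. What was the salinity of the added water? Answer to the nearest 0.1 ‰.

1.2 ‰

Salt balance: 1,991,000×25.8 + 2,665,000×S = 4,656,000×11.7
51,367,800 + 2,665,000·S = 54,475,200
S = (54,475,200 − 51,367,800) / 2,665,000 = 1.166 ‰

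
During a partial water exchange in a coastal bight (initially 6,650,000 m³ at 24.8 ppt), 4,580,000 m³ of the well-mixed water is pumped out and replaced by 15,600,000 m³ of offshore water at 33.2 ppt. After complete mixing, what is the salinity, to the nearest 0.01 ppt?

Remaining after removal: 2,070,000 m³ at 24.8 ppt (salt = 51,336,000)
After addition: salt = 51,336,000 + 15,600,000×33.2 = 569,256,000; volume = 17,670,000 m³
S = 569,256,000 / 17,670,000 = 32.216 ppt

32.22 ppt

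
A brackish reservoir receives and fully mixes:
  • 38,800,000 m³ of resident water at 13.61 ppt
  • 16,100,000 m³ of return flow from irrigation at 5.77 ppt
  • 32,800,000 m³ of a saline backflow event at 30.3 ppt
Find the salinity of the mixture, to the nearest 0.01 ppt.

Total salt / total volume:
salt = 38,800,000×13.61 + 16,100,000×5.77 + 32,800,000×30.3 = 528,068,000 + 92,897,000 + 993,840,000 = 1,614,805,000
volume = 38,800,000 + 16,100,000 + 32,800,000 = 87,700,000 m³
S = 1,614,805,000 / 87,700,000 = 18.4128 ppt

18.41 ppt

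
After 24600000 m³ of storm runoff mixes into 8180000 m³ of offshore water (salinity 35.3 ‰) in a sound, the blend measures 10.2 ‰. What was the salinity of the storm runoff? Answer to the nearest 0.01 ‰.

Salt balance: 8,180,000×35.3 + 24,600,000×S = 32,780,000×10.2
288,754,000 + 24,600,000·S = 334,356,000
S = (334,356,000 − 288,754,000) / 24,600,000 = 1.8537 ‰

1.85 ‰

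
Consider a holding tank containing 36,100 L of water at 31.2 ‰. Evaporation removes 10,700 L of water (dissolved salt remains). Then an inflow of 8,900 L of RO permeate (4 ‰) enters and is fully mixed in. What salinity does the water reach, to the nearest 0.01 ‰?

33.88 ‰

After evaporation: salt = 36,100×31.2 = 1,126,320; volume = 36,100 − 10,700 = 25,400 L
After mixing: salt = 1,126,320 + 8,900×4 = 1,161,920; volume = 25,400 + 8,900 = 34,300 L
S = 1,161,920 / 34,300 = 33.8752 ‰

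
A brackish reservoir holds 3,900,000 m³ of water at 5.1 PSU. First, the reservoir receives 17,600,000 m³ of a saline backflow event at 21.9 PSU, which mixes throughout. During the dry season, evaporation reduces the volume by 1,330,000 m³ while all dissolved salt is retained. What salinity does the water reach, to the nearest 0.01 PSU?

After mixing: salt = 3,900,000×5.1 + 17,600,000×21.9 = 405,330,000; volume = 21,500,000 m³
After evaporation: salt unchanged = 405,330,000; volume = 21,500,000 − 1,330,000 = 20,170,000 m³
S = 405,330,000 / 20,170,000 = 20.0957 PSU

20.10 PSU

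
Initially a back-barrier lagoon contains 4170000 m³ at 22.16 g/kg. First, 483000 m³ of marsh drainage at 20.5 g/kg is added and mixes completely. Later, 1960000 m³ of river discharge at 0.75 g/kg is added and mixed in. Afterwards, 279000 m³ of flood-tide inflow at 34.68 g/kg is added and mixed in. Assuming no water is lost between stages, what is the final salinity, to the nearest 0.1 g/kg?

By conservation of dissolved salt,
Initial salt = 4,170,000×22.16 = 92,407,200
After stage 1: salt = 92,407,200 + 483,000×20.5 = 102,308,700; volume = 4,653,000 m³; S = 21.988 g/kg
After stage 2: salt = 102,308,700 + 1,960,000×0.75 = 103,778,700; volume = 6,613,000 m³; S = 15.693 g/kg
After stage 3: salt = 103,778,700 + 279,000×34.68 = 113,454,420; volume = 6,892,000 m³
S = 113,454,420 / 6,892,000 = 16.4618 g/kg

16.5 g/kg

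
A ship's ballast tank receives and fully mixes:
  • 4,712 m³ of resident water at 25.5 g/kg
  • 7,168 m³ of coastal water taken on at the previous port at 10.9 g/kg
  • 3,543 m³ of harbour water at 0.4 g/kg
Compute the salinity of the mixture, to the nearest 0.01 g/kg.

Salt balance:
salt = 4,712×25.5 + 7,168×10.9 + 3,543×0.4 = 120,156 + 78,131.2 + 1,417.2 = 199,704.4
volume = 4,712 + 7,168 + 3,543 = 15,423 m³
S = 199,704.4 / 15,423 = 12.9485 g/kg

12.95 g/kg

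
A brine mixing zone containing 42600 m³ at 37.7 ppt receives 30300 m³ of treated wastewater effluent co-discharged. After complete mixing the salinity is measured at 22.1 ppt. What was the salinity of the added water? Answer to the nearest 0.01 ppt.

Salt balance: 42,600×37.7 + 30,300×S = 72,900×22.1
1,606,020 + 30,300·S = 1,611,090
S = (1,611,090 − 1,606,020) / 30,300 = 0.1673 ppt

0.17 ppt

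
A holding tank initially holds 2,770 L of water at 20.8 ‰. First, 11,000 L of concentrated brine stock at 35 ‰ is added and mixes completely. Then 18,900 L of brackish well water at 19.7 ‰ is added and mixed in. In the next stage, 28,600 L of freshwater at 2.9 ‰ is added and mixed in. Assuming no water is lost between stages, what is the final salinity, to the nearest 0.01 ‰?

Salt balance:
Initial salt = 2,770×20.8 = 57,616
After stage 1: salt = 57,616 + 11,000×35 = 442,616; volume = 13,770 L; S = 32.144 ‰
After stage 2: salt = 442,616 + 18,900×19.7 = 814,946; volume = 32,670 L; S = 24.945 ‰
After stage 3: salt = 814,946 + 28,600×2.9 = 897,886; volume = 61,270 L
S = 897,886 / 61,270 = 14.6546 ‰

14.65 ‰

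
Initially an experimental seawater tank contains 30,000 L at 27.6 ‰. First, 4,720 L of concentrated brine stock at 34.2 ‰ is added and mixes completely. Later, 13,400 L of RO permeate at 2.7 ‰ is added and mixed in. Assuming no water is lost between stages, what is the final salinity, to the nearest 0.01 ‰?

21.31 ‰

Total salt / total volume:
Initial salt = 30,000×27.6 = 828,000
After stage 1: salt = 828,000 + 4,720×34.2 = 989,424; volume = 34,720 L; S = 28.497 ‰
After stage 2: salt = 989,424 + 13,400×2.7 = 1,025,604; volume = 48,120 L
S = 1,025,604 / 48,120 = 21.3135 ‰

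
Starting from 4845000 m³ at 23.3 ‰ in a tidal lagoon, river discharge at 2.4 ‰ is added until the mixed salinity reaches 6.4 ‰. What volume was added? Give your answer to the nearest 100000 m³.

20500000 m³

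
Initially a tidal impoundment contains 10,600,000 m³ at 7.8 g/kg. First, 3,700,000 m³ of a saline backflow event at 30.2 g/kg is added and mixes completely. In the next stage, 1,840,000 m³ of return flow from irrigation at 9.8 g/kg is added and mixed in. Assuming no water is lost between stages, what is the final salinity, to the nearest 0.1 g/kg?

Mass of salt is conserved:
Initial salt = 10,600,000×7.8 = 82,680,000
After stage 1: salt = 82,680,000 + 3,700,000×30.2 = 194,420,000; volume = 14,300,000 m³; S = 13.596 g/kg
After stage 2: salt = 194,420,000 + 1,840,000×9.8 = 212,452,000; volume = 16,140,000 m³
S = 212,452,000 / 16,140,000 = 13.1631 g/kg

13.2 g/kg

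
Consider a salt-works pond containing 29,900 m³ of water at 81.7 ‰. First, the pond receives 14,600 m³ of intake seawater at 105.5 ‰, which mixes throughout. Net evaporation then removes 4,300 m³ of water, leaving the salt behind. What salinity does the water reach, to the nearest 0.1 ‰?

After mixing: salt = 29,900×81.7 + 14,600×105.5 = 3,983,130; volume = 44,500 m³
After evaporation: salt unchanged = 3,983,130; volume = 44,500 − 4,300 = 40,200 m³
S = 3,983,130 / 40,200 = 99.0828 ‰

99.1 ‰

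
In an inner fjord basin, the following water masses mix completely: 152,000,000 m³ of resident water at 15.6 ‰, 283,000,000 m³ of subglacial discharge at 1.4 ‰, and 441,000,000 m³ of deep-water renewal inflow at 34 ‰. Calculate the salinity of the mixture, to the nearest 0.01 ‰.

20.28 ‰

Total salt / total volume:
salt = 152,000,000×15.6 + 283,000,000×1.4 + 441,000,000×34 = 2,371,200,000 + 396,200,000 + 14,994,000,000 = 17,761,400,000
volume = 152,000,000 + 283,000,000 + 441,000,000 = 876,000,000 m³
S = 17,761,400,000 / 876,000,000 = 20.2756 ‰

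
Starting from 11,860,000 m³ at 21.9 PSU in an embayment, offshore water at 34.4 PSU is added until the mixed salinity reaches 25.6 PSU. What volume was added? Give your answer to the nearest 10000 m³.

4990000 m³

Salt balance: 11,860,000×21.9 + V×34.4 = (11,860,000+V)×25.6
259,734,000 + 34.4V = 303,616,000 + 25.6V
43,882,000 = 8.8V
V = 4,986,590.91 m³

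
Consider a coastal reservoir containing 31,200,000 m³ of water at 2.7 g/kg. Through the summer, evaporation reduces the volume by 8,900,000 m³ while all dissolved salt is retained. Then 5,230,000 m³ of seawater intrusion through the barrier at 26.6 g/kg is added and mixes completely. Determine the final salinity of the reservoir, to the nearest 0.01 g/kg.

8.11 g/kg

After evaporation: salt = 31,200,000×2.7 = 84,240,000; volume = 31,200,000 − 8,900,000 = 22,300,000 m³
After mixing: salt = 84,240,000 + 5,230,000×26.6 = 223,358,000; volume = 22,300,000 + 5,230,000 = 27,530,000 m³
S = 223,358,000 / 27,530,000 = 8.1133 g/kg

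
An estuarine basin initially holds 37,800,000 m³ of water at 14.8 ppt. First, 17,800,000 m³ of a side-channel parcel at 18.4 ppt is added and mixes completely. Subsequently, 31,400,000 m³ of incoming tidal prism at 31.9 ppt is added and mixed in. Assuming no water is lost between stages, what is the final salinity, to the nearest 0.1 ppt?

21.7 ppt

Conserving salt mass:
Initial salt = 37,800,000×14.8 = 559,440,000
After stage 1: salt = 559,440,000 + 17,800,000×18.4 = 886,960,000; volume = 55,600,000 m³; S = 15.953 ppt
After stage 2: salt = 886,960,000 + 31,400,000×31.9 = 1,888,620,000; volume = 87,000,000 m³
S = 1,888,620,000 / 87,000,000 = 21.7083 ppt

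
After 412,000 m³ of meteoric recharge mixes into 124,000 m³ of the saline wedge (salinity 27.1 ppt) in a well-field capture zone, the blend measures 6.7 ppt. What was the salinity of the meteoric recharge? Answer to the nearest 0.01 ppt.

0.56 ppt

Salt balance: 124,000×27.1 + 412,000×S = 536,000×6.7
3,360,400 + 412,000·S = 3,591,200
S = (3,591,200 − 3,360,400) / 412,000 = 0.5602 ppt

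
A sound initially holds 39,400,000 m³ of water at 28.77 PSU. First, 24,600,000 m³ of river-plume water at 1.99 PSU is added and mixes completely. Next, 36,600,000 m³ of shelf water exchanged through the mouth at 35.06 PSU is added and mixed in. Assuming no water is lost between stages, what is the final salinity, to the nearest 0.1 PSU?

By conservation of dissolved salt,
Initial salt = 39,400,000×28.77 = 1,133,538,000
After stage 1: salt = 1,133,538,000 + 24,600,000×1.99 = 1,182,492,000; volume = 64,000,000 m³; S = 18.476 PSU
After stage 2: salt = 1,182,492,000 + 36,600,000×35.06 = 2,465,688,000; volume = 100,600,000 m³
S = 2,465,688,000 / 100,600,000 = 24.5098 PSU

24.5 PSU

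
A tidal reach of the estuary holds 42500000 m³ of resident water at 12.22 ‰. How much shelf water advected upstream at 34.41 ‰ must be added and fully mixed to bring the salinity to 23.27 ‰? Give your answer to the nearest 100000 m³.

Salt balance: 42,500,000×12.22 + V×34.41 = (42,500,000+V)×23.27
519,350,000 + 34.41V = 988,975,000 + 23.27V
469,625,000 = 11.14V
V = 42,156,642.73 m³

42200000 m³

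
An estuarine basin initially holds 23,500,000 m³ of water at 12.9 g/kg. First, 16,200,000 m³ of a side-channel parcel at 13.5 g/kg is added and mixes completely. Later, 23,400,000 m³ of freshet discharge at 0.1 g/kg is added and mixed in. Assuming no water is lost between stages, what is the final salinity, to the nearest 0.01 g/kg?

Weighted by volume,
Initial salt = 23,500,000×12.9 = 303,150,000
After stage 1: salt = 303,150,000 + 16,200,000×13.5 = 521,850,000; volume = 39,700,000 m³; S = 13.145 g/kg
After stage 2: salt = 521,850,000 + 23,400,000×0.1 = 524,190,000; volume = 63,100,000 m³
S = 524,190,000 / 63,100,000 = 8.3073 g/kg

8.31 g/kg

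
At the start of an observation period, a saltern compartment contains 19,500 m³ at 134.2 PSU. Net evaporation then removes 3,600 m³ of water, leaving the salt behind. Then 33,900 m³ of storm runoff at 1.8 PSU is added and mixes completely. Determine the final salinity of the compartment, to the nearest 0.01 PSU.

53.77 PSU

After evaporation: salt = 19,500×134.2 = 2,616,900; volume = 19,500 − 3,600 = 15,900 m³
After mixing: salt = 2,616,900 + 33,900×1.8 = 2,677,920; volume = 15,900 + 33,900 = 49,800 m³
S = 2,677,920 / 49,800 = 53.7735 PSU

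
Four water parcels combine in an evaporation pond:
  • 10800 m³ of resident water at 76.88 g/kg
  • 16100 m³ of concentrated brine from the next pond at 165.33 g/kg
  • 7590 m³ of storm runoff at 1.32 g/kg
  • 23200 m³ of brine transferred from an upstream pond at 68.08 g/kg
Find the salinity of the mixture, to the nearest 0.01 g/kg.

88.08 g/kg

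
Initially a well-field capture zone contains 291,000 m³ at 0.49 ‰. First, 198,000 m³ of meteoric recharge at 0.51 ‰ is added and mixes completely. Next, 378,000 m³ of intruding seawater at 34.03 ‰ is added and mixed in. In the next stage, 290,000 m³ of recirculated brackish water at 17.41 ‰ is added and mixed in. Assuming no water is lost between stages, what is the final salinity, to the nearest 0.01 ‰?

15.69 ‰

Mass of salt is conserved:
Initial salt = 291,000×0.49 = 142,590
After stage 1: salt = 142,590 + 198,000×0.51 = 243,570; volume = 489,000 m³; S = 0.498 ‰
After stage 2: salt = 243,570 + 378,000×34.03 = 13,106,910; volume = 867,000 m³; S = 15.118 ‰
After stage 3: salt = 13,106,910 + 290,000×17.41 = 18,155,810; volume = 1,157,000 m³
S = 18,155,810 / 1,157,000 = 15.6921 ‰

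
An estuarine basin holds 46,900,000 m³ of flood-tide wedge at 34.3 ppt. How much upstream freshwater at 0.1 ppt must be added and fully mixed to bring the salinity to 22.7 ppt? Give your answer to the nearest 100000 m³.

24100000 m³

Salt balance: 46,900,000×34.3 + V×0.1 = (46,900,000+V)×22.7
1,608,670,000 + 0.1V = 1,064,630,000 + 22.7V
544,040,000 = 22.6V
V = 24,072,566.37 m³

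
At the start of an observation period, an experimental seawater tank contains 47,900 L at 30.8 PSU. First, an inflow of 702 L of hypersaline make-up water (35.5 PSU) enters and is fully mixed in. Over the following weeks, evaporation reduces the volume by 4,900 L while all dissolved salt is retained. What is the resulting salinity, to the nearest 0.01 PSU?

34.33 PSU

After mixing: salt = 47,900×30.8 + 702×35.5 = 1,500,241; volume = 48,602 L
After evaporation: salt unchanged = 1,500,241; volume = 48,602 − 4,900 = 43,702 L
S = 1,500,241 / 43,702 = 34.3289 PSU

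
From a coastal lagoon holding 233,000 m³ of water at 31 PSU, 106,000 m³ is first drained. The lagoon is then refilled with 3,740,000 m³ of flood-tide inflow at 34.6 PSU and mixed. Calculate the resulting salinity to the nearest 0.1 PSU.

34.5 PSU

Remaining after removal: 127,000 m³ at 31 PSU (salt = 3,937,000)
After addition: salt = 3,937,000 + 3,740,000×34.6 = 133,341,000; volume = 3,867,000 m³
S = 133,341,000 / 3,867,000 = 34.4818 PSU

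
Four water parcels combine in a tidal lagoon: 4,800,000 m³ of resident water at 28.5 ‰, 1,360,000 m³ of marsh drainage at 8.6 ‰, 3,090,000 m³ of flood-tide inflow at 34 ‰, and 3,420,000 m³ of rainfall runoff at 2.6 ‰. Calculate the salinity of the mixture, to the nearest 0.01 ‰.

20.71 ‰

By conservation of dissolved salt,
salt = 4,800,000×28.5 + 1,360,000×8.6 + 3,090,000×34 + 3,420,000×2.6 = 136,800,000 + 11,696,000 + 105,060,000 + 8,892,000 = 262,448,000
volume = 4,800,000 + 1,360,000 + 3,090,000 + 3,420,000 = 12,670,000 m³
S = 262,448,000 / 12,670,000 = 20.7141 ‰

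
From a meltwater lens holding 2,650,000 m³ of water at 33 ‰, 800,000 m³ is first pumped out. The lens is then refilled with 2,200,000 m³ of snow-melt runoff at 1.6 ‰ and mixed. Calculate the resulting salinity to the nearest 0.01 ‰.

Remaining after removal: 1,850,000 m³ at 33 ‰ (salt = 61,050,000)
After addition: salt = 61,050,000 + 2,200,000×1.6 = 64,570,000; volume = 4,050,000 m³
S = 64,570,000 / 4,050,000 = 15.9432 ‰

15.94 ‰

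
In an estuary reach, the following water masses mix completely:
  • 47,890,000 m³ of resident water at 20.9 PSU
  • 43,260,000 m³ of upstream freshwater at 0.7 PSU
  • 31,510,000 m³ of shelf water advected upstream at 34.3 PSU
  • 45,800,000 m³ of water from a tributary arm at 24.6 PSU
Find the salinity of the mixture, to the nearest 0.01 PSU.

Total salt / total volume:
salt = 47,890,000×20.9 + 43,260,000×0.7 + 31,510,000×34.3 + 45,800,000×24.6 = 1,000,901,000 + 30,282,000 + 1,080,793,000 + 1,126,680,000 = 3,238,656,000
volume = 47,890,000 + 43,260,000 + 31,510,000 + 45,800,000 = 168,460,000 m³
S = 3,238,656,000 / 168,460,000 = 19.2251 PSU

19.23 PSU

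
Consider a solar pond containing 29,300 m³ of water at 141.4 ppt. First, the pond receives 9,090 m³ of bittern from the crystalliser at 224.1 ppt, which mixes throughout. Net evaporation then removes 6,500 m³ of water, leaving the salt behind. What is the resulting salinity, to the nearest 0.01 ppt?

After mixing: salt = 29,300×141.4 + 9,090×224.1 = 6,180,089; volume = 38,390 m³
After evaporation: salt unchanged = 6,180,089; volume = 38,390 − 6,500 = 31,890 m³
S = 6,180,089 / 31,890 = 193.7939 ppt

193.79 ppt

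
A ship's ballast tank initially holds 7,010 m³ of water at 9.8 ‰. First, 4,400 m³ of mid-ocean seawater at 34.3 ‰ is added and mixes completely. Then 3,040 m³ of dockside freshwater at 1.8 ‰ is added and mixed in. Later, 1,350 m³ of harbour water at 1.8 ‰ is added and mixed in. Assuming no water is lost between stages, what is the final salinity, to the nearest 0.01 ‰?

14.40 ‰

Total salt / total volume:
Initial salt = 7,010×9.8 = 68,698
After stage 1: salt = 68,698 + 4,400×34.3 = 219,618; volume = 11,410 m³; S = 19.248 ‰
After stage 2: salt = 219,618 + 3,040×1.8 = 225,090; volume = 14,450 m³; S = 15.577 ‰
After stage 3: salt = 225,090 + 1,350×1.8 = 227,520; volume = 15,800 m³
S = 227,520 / 15,800 = 14.4 ‰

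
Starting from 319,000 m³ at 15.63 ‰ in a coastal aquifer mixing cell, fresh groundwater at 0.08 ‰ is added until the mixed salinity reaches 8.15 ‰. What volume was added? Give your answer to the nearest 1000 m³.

296000 m³

Salt balance: 319,000×15.63 + V×0.08 = (319,000+V)×8.15
4,985,970 + 0.08V = 2,599,850 + 8.15V
2,386,120 = 8.07V
V = 295,677.82 m³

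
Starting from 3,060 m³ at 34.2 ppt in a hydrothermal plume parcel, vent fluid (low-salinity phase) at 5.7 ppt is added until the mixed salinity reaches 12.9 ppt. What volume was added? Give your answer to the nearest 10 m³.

9050 m³

Salt balance: 3,060×34.2 + V×5.7 = (3,060+V)×12.9
104,652 + 5.7V = 39,474 + 12.9V
65,178 = 7.2V
V = 9,052.5 m³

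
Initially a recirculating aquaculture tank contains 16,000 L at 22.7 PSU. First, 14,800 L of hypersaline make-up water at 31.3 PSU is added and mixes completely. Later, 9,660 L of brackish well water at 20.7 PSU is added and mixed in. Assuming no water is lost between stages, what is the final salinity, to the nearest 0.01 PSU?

Total salt / total volume:
Initial salt = 16,000×22.7 = 363,200
After stage 1: salt = 363,200 + 14,800×31.3 = 826,440; volume = 30,800 L; S = 26.832 PSU
After stage 2: salt = 826,440 + 9,660×20.7 = 1,026,402; volume = 40,460 L
S = 1,026,402 / 40,460 = 25.3683 PSU

25.37 PSU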